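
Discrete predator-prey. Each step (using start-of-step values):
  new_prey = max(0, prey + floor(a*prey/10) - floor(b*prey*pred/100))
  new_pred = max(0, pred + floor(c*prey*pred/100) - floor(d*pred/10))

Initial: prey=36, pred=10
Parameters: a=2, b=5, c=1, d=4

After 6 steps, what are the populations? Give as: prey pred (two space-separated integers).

Answer: 14 2

Derivation:
Step 1: prey: 36+7-18=25; pred: 10+3-4=9
Step 2: prey: 25+5-11=19; pred: 9+2-3=8
Step 3: prey: 19+3-7=15; pred: 8+1-3=6
Step 4: prey: 15+3-4=14; pred: 6+0-2=4
Step 5: prey: 14+2-2=14; pred: 4+0-1=3
Step 6: prey: 14+2-2=14; pred: 3+0-1=2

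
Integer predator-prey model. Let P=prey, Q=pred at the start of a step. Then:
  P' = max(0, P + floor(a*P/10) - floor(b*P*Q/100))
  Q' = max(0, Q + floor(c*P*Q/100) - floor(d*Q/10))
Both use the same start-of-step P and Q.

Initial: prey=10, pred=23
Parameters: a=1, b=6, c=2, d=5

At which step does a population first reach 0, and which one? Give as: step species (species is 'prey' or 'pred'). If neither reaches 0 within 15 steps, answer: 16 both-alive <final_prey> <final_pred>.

Step 1: prey: 10+1-13=0; pred: 23+4-11=16
First extinction: prey at step 1

Answer: 1 prey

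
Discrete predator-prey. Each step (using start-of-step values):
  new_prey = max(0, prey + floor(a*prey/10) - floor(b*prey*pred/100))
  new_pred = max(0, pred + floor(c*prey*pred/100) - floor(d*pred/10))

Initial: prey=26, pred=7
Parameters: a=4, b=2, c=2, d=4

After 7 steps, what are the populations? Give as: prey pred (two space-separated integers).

Answer: 5 80

Derivation:
Step 1: prey: 26+10-3=33; pred: 7+3-2=8
Step 2: prey: 33+13-5=41; pred: 8+5-3=10
Step 3: prey: 41+16-8=49; pred: 10+8-4=14
Step 4: prey: 49+19-13=55; pred: 14+13-5=22
Step 5: prey: 55+22-24=53; pred: 22+24-8=38
Step 6: prey: 53+21-40=34; pred: 38+40-15=63
Step 7: prey: 34+13-42=5; pred: 63+42-25=80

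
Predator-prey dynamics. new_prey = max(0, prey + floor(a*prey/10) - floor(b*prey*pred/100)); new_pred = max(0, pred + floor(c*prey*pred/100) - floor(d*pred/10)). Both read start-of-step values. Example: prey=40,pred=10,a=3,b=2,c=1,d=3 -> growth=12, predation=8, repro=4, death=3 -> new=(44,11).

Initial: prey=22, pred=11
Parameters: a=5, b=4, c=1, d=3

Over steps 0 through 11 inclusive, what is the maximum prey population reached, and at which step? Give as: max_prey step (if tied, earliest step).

Answer: 48 8

Derivation:
Step 1: prey: 22+11-9=24; pred: 11+2-3=10
Step 2: prey: 24+12-9=27; pred: 10+2-3=9
Step 3: prey: 27+13-9=31; pred: 9+2-2=9
Step 4: prey: 31+15-11=35; pred: 9+2-2=9
Step 5: prey: 35+17-12=40; pred: 9+3-2=10
Step 6: prey: 40+20-16=44; pred: 10+4-3=11
Step 7: prey: 44+22-19=47; pred: 11+4-3=12
Step 8: prey: 47+23-22=48; pred: 12+5-3=14
Step 9: prey: 48+24-26=46; pred: 14+6-4=16
Step 10: prey: 46+23-29=40; pred: 16+7-4=19
Step 11: prey: 40+20-30=30; pred: 19+7-5=21
Max prey = 48 at step 8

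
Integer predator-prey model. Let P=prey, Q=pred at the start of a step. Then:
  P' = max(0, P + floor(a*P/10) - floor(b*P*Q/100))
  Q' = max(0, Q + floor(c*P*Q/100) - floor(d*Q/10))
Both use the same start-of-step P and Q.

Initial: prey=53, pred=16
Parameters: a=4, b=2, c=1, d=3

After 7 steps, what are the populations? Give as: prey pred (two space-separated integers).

Step 1: prey: 53+21-16=58; pred: 16+8-4=20
Step 2: prey: 58+23-23=58; pred: 20+11-6=25
Step 3: prey: 58+23-29=52; pred: 25+14-7=32
Step 4: prey: 52+20-33=39; pred: 32+16-9=39
Step 5: prey: 39+15-30=24; pred: 39+15-11=43
Step 6: prey: 24+9-20=13; pred: 43+10-12=41
Step 7: prey: 13+5-10=8; pred: 41+5-12=34

Answer: 8 34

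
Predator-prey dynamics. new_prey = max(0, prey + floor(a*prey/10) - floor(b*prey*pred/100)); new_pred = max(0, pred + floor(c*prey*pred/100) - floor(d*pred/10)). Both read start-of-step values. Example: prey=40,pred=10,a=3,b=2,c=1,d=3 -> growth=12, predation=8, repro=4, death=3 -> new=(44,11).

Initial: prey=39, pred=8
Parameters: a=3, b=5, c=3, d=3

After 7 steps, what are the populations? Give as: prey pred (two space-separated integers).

Step 1: prey: 39+11-15=35; pred: 8+9-2=15
Step 2: prey: 35+10-26=19; pred: 15+15-4=26
Step 3: prey: 19+5-24=0; pred: 26+14-7=33
Step 4: prey: 0+0-0=0; pred: 33+0-9=24
Step 5: prey: 0+0-0=0; pred: 24+0-7=17
Step 6: prey: 0+0-0=0; pred: 17+0-5=12
Step 7: prey: 0+0-0=0; pred: 12+0-3=9

Answer: 0 9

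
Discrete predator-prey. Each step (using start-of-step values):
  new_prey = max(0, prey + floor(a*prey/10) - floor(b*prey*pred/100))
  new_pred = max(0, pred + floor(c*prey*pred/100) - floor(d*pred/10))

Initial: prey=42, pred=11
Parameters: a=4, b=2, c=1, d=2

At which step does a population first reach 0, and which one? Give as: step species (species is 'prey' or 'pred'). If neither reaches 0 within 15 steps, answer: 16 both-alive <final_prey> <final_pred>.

Answer: 16 both-alive 1 11

Derivation:
Step 1: prey: 42+16-9=49; pred: 11+4-2=13
Step 2: prey: 49+19-12=56; pred: 13+6-2=17
Step 3: prey: 56+22-19=59; pred: 17+9-3=23
Step 4: prey: 59+23-27=55; pred: 23+13-4=32
Step 5: prey: 55+22-35=42; pred: 32+17-6=43
Step 6: prey: 42+16-36=22; pred: 43+18-8=53
Step 7: prey: 22+8-23=7; pred: 53+11-10=54
Step 8: prey: 7+2-7=2; pred: 54+3-10=47
Step 9: prey: 2+0-1=1; pred: 47+0-9=38
Step 10: prey: 1+0-0=1; pred: 38+0-7=31
Step 11: prey: 1+0-0=1; pred: 31+0-6=25
Step 12: prey: 1+0-0=1; pred: 25+0-5=20
Step 13: prey: 1+0-0=1; pred: 20+0-4=16
Step 14: prey: 1+0-0=1; pred: 16+0-3=13
Step 15: prey: 1+0-0=1; pred: 13+0-2=11
No extinction within 15 steps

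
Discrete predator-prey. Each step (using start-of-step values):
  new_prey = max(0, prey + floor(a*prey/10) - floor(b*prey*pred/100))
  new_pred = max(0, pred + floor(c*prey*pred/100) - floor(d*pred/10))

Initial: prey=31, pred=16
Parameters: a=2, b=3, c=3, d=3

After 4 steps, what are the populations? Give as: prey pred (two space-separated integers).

Step 1: prey: 31+6-14=23; pred: 16+14-4=26
Step 2: prey: 23+4-17=10; pred: 26+17-7=36
Step 3: prey: 10+2-10=2; pred: 36+10-10=36
Step 4: prey: 2+0-2=0; pred: 36+2-10=28

Answer: 0 28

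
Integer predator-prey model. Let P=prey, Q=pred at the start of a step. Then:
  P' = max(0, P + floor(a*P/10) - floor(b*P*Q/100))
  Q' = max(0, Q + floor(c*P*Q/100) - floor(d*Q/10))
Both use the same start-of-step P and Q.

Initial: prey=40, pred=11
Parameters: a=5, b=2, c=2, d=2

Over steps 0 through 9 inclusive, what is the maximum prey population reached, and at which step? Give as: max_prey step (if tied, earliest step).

Step 1: prey: 40+20-8=52; pred: 11+8-2=17
Step 2: prey: 52+26-17=61; pred: 17+17-3=31
Step 3: prey: 61+30-37=54; pred: 31+37-6=62
Step 4: prey: 54+27-66=15; pred: 62+66-12=116
Step 5: prey: 15+7-34=0; pred: 116+34-23=127
Step 6: prey: 0+0-0=0; pred: 127+0-25=102
Step 7: prey: 0+0-0=0; pred: 102+0-20=82
Step 8: prey: 0+0-0=0; pred: 82+0-16=66
Step 9: prey: 0+0-0=0; pred: 66+0-13=53
Max prey = 61 at step 2

Answer: 61 2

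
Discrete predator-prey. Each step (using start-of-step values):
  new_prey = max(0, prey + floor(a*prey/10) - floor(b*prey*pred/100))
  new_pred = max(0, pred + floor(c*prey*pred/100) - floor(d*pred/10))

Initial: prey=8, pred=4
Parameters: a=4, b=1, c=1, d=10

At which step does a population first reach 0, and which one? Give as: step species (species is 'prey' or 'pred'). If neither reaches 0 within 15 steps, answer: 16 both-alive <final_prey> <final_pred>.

Answer: 1 pred

Derivation:
Step 1: prey: 8+3-0=11; pred: 4+0-4=0
First extinction: pred at step 1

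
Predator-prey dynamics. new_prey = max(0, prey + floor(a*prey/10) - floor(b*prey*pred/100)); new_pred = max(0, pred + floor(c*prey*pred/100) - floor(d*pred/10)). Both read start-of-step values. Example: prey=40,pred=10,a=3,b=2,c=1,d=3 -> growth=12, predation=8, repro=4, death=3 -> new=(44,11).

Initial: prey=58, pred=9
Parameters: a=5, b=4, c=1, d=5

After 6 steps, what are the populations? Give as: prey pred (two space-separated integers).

Step 1: prey: 58+29-20=67; pred: 9+5-4=10
Step 2: prey: 67+33-26=74; pred: 10+6-5=11
Step 3: prey: 74+37-32=79; pred: 11+8-5=14
Step 4: prey: 79+39-44=74; pred: 14+11-7=18
Step 5: prey: 74+37-53=58; pred: 18+13-9=22
Step 6: prey: 58+29-51=36; pred: 22+12-11=23

Answer: 36 23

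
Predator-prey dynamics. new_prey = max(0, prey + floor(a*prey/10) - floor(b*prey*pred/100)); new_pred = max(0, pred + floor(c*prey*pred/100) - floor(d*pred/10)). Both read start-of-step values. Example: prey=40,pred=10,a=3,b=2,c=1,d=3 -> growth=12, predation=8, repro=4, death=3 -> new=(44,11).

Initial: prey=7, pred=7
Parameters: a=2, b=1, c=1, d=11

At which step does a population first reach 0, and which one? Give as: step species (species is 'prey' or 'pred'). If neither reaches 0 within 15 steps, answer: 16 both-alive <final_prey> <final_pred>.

Step 1: prey: 7+1-0=8; pred: 7+0-7=0
First extinction: pred at step 1

Answer: 1 pred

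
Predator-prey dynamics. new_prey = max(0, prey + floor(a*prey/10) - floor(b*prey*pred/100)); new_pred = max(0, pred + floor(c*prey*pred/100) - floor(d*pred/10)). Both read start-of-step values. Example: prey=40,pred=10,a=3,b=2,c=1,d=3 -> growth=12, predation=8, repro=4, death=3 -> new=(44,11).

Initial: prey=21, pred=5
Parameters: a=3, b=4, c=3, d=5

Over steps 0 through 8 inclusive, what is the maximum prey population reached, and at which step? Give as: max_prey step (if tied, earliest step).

Answer: 25 3

Derivation:
Step 1: prey: 21+6-4=23; pred: 5+3-2=6
Step 2: prey: 23+6-5=24; pred: 6+4-3=7
Step 3: prey: 24+7-6=25; pred: 7+5-3=9
Step 4: prey: 25+7-9=23; pred: 9+6-4=11
Step 5: prey: 23+6-10=19; pred: 11+7-5=13
Step 6: prey: 19+5-9=15; pred: 13+7-6=14
Step 7: prey: 15+4-8=11; pred: 14+6-7=13
Step 8: prey: 11+3-5=9; pred: 13+4-6=11
Max prey = 25 at step 3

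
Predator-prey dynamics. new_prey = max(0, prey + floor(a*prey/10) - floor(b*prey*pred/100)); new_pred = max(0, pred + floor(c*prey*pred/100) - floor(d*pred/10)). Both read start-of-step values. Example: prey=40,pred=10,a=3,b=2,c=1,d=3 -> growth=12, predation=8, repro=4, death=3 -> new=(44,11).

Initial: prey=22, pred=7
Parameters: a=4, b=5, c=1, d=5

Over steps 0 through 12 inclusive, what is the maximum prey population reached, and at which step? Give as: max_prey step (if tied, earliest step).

Answer: 271 11

Derivation:
Step 1: prey: 22+8-7=23; pred: 7+1-3=5
Step 2: prey: 23+9-5=27; pred: 5+1-2=4
Step 3: prey: 27+10-5=32; pred: 4+1-2=3
Step 4: prey: 32+12-4=40; pred: 3+0-1=2
Step 5: prey: 40+16-4=52; pred: 2+0-1=1
Step 6: prey: 52+20-2=70; pred: 1+0-0=1
Step 7: prey: 70+28-3=95; pred: 1+0-0=1
Step 8: prey: 95+38-4=129; pred: 1+0-0=1
Step 9: prey: 129+51-6=174; pred: 1+1-0=2
Step 10: prey: 174+69-17=226; pred: 2+3-1=4
Step 11: prey: 226+90-45=271; pred: 4+9-2=11
Step 12: prey: 271+108-149=230; pred: 11+29-5=35
Max prey = 271 at step 11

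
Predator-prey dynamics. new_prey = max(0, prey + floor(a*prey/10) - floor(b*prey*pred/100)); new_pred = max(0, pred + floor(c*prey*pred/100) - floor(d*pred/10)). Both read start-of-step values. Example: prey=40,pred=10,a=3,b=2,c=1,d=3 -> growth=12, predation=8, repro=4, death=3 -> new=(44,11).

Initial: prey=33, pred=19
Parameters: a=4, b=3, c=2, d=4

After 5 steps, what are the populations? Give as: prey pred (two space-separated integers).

Answer: 5 17

Derivation:
Step 1: prey: 33+13-18=28; pred: 19+12-7=24
Step 2: prey: 28+11-20=19; pred: 24+13-9=28
Step 3: prey: 19+7-15=11; pred: 28+10-11=27
Step 4: prey: 11+4-8=7; pred: 27+5-10=22
Step 5: prey: 7+2-4=5; pred: 22+3-8=17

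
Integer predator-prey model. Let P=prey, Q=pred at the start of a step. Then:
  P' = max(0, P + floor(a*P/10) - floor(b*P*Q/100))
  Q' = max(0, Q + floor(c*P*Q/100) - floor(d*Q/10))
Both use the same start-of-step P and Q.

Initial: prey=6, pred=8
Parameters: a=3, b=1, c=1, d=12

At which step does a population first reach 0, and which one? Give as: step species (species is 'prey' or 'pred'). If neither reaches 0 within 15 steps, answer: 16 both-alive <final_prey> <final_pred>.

Step 1: prey: 6+1-0=7; pred: 8+0-9=0
First extinction: pred at step 1

Answer: 1 pred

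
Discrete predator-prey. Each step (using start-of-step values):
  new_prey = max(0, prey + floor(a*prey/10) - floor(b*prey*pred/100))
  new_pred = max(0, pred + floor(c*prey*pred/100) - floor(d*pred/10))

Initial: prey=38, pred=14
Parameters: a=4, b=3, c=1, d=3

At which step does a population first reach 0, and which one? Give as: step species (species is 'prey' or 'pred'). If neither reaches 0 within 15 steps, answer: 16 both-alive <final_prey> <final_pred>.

Step 1: prey: 38+15-15=38; pred: 14+5-4=15
Step 2: prey: 38+15-17=36; pred: 15+5-4=16
Step 3: prey: 36+14-17=33; pred: 16+5-4=17
Step 4: prey: 33+13-16=30; pred: 17+5-5=17
Step 5: prey: 30+12-15=27; pred: 17+5-5=17
Step 6: prey: 27+10-13=24; pred: 17+4-5=16
Step 7: prey: 24+9-11=22; pred: 16+3-4=15
Step 8: prey: 22+8-9=21; pred: 15+3-4=14
Step 9: prey: 21+8-8=21; pred: 14+2-4=12
Step 10: prey: 21+8-7=22; pred: 12+2-3=11
Step 11: prey: 22+8-7=23; pred: 11+2-3=10
Step 12: prey: 23+9-6=26; pred: 10+2-3=9
Step 13: prey: 26+10-7=29; pred: 9+2-2=9
Step 14: prey: 29+11-7=33; pred: 9+2-2=9
Step 15: prey: 33+13-8=38; pred: 9+2-2=9
No extinction within 15 steps

Answer: 16 both-alive 38 9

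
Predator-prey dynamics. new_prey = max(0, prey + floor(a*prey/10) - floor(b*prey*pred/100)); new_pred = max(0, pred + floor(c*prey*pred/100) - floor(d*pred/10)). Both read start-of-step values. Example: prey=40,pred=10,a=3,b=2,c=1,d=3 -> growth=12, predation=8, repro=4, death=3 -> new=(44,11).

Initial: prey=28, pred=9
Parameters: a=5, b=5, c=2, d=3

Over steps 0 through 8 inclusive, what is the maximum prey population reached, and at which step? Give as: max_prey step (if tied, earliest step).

Answer: 30 1

Derivation:
Step 1: prey: 28+14-12=30; pred: 9+5-2=12
Step 2: prey: 30+15-18=27; pred: 12+7-3=16
Step 3: prey: 27+13-21=19; pred: 16+8-4=20
Step 4: prey: 19+9-19=9; pred: 20+7-6=21
Step 5: prey: 9+4-9=4; pred: 21+3-6=18
Step 6: prey: 4+2-3=3; pred: 18+1-5=14
Step 7: prey: 3+1-2=2; pred: 14+0-4=10
Step 8: prey: 2+1-1=2; pred: 10+0-3=7
Max prey = 30 at step 1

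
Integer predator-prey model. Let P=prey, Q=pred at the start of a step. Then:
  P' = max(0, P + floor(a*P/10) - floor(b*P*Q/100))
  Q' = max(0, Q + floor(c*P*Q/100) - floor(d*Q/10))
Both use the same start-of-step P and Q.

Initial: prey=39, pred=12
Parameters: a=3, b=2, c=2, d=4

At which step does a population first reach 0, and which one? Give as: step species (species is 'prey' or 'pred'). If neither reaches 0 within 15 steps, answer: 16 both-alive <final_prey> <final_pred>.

Answer: 16 both-alive 2 2

Derivation:
Step 1: prey: 39+11-9=41; pred: 12+9-4=17
Step 2: prey: 41+12-13=40; pred: 17+13-6=24
Step 3: prey: 40+12-19=33; pred: 24+19-9=34
Step 4: prey: 33+9-22=20; pred: 34+22-13=43
Step 5: prey: 20+6-17=9; pred: 43+17-17=43
Step 6: prey: 9+2-7=4; pred: 43+7-17=33
Step 7: prey: 4+1-2=3; pred: 33+2-13=22
Step 8: prey: 3+0-1=2; pred: 22+1-8=15
Step 9: prey: 2+0-0=2; pred: 15+0-6=9
Step 10: prey: 2+0-0=2; pred: 9+0-3=6
Step 11: prey: 2+0-0=2; pred: 6+0-2=4
Step 12: prey: 2+0-0=2; pred: 4+0-1=3
Step 13: prey: 2+0-0=2; pred: 3+0-1=2
Step 14: prey: 2+0-0=2; pred: 2+0-0=2
Steps 15-15: state stable at prey=2, pred=2 (no change)
No extinction within 15 steps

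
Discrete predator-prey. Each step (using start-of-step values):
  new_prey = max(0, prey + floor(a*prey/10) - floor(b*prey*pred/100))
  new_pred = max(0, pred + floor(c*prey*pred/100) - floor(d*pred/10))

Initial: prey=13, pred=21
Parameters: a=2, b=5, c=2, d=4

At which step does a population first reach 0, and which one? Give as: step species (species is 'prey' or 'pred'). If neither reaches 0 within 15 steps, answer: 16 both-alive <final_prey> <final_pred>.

Answer: 16 both-alive 1 2

Derivation:
Step 1: prey: 13+2-13=2; pred: 21+5-8=18
Step 2: prey: 2+0-1=1; pred: 18+0-7=11
Step 3: prey: 1+0-0=1; pred: 11+0-4=7
Step 4: prey: 1+0-0=1; pred: 7+0-2=5
Step 5: prey: 1+0-0=1; pred: 5+0-2=3
Step 6: prey: 1+0-0=1; pred: 3+0-1=2
Step 7: prey: 1+0-0=1; pred: 2+0-0=2
Steps 8-15: state stable at prey=1, pred=2 (no change)
No extinction within 15 steps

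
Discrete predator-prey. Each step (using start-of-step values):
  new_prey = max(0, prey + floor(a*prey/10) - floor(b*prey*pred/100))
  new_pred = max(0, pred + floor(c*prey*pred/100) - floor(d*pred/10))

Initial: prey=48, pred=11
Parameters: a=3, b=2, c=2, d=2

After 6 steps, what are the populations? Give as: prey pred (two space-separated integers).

Step 1: prey: 48+14-10=52; pred: 11+10-2=19
Step 2: prey: 52+15-19=48; pred: 19+19-3=35
Step 3: prey: 48+14-33=29; pred: 35+33-7=61
Step 4: prey: 29+8-35=2; pred: 61+35-12=84
Step 5: prey: 2+0-3=0; pred: 84+3-16=71
Step 6: prey: 0+0-0=0; pred: 71+0-14=57

Answer: 0 57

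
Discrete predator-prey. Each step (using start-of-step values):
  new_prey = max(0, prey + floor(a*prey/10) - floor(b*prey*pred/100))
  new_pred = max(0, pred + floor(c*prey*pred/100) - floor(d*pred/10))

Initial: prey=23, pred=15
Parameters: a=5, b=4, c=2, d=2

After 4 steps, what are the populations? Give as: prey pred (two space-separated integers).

Step 1: prey: 23+11-13=21; pred: 15+6-3=18
Step 2: prey: 21+10-15=16; pred: 18+7-3=22
Step 3: prey: 16+8-14=10; pred: 22+7-4=25
Step 4: prey: 10+5-10=5; pred: 25+5-5=25

Answer: 5 25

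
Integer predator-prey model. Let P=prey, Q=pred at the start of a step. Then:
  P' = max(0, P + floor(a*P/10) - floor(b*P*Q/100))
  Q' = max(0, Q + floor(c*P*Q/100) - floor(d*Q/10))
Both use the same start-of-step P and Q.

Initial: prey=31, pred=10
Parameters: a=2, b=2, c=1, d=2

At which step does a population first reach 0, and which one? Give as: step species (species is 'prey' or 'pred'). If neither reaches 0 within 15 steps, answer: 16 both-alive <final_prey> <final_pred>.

Answer: 16 both-alive 10 10

Derivation:
Step 1: prey: 31+6-6=31; pred: 10+3-2=11
Step 2: prey: 31+6-6=31; pred: 11+3-2=12
Step 3: prey: 31+6-7=30; pred: 12+3-2=13
Step 4: prey: 30+6-7=29; pred: 13+3-2=14
Step 5: prey: 29+5-8=26; pred: 14+4-2=16
Step 6: prey: 26+5-8=23; pred: 16+4-3=17
Step 7: prey: 23+4-7=20; pred: 17+3-3=17
Step 8: prey: 20+4-6=18; pred: 17+3-3=17
Step 9: prey: 18+3-6=15; pred: 17+3-3=17
Step 10: prey: 15+3-5=13; pred: 17+2-3=16
Step 11: prey: 13+2-4=11; pred: 16+2-3=15
Step 12: prey: 11+2-3=10; pred: 15+1-3=13
Step 13: prey: 10+2-2=10; pred: 13+1-2=12
Step 14: prey: 10+2-2=10; pred: 12+1-2=11
Step 15: prey: 10+2-2=10; pred: 11+1-2=10
No extinction within 15 steps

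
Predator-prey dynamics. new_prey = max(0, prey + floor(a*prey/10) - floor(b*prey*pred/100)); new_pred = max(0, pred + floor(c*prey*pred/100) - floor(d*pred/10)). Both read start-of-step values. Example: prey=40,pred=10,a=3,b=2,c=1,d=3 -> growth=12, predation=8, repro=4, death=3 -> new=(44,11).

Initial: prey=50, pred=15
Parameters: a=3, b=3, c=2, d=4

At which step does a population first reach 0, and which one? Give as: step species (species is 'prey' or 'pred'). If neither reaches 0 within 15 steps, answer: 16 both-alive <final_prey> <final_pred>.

Step 1: prey: 50+15-22=43; pred: 15+15-6=24
Step 2: prey: 43+12-30=25; pred: 24+20-9=35
Step 3: prey: 25+7-26=6; pred: 35+17-14=38
Step 4: prey: 6+1-6=1; pred: 38+4-15=27
Step 5: prey: 1+0-0=1; pred: 27+0-10=17
Step 6: prey: 1+0-0=1; pred: 17+0-6=11
Step 7: prey: 1+0-0=1; pred: 11+0-4=7
Step 8: prey: 1+0-0=1; pred: 7+0-2=5
Step 9: prey: 1+0-0=1; pred: 5+0-2=3
Step 10: prey: 1+0-0=1; pred: 3+0-1=2
Step 11: prey: 1+0-0=1; pred: 2+0-0=2
Steps 12-15: state stable at prey=1, pred=2 (no change)
No extinction within 15 steps

Answer: 16 both-alive 1 2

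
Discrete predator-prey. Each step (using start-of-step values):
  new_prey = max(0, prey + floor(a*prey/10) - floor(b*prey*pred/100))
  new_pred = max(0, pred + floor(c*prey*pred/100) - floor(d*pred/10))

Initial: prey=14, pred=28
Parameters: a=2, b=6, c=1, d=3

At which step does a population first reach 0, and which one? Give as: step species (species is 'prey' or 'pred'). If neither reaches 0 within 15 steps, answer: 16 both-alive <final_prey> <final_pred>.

Answer: 1 prey

Derivation:
Step 1: prey: 14+2-23=0; pred: 28+3-8=23
First extinction: prey at step 1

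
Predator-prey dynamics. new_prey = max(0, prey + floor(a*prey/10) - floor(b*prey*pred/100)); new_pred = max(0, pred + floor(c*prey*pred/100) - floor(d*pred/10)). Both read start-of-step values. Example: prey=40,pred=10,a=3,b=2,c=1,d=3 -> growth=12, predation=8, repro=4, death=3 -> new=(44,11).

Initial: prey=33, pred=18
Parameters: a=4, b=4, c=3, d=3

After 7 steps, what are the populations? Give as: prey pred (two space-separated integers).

Answer: 0 10

Derivation:
Step 1: prey: 33+13-23=23; pred: 18+17-5=30
Step 2: prey: 23+9-27=5; pred: 30+20-9=41
Step 3: prey: 5+2-8=0; pred: 41+6-12=35
Step 4: prey: 0+0-0=0; pred: 35+0-10=25
Step 5: prey: 0+0-0=0; pred: 25+0-7=18
Step 6: prey: 0+0-0=0; pred: 18+0-5=13
Step 7: prey: 0+0-0=0; pred: 13+0-3=10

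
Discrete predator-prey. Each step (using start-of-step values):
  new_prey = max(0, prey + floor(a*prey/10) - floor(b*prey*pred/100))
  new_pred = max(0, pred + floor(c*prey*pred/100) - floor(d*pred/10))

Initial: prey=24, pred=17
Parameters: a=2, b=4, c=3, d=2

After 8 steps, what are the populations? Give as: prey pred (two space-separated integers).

Step 1: prey: 24+4-16=12; pred: 17+12-3=26
Step 2: prey: 12+2-12=2; pred: 26+9-5=30
Step 3: prey: 2+0-2=0; pred: 30+1-6=25
Step 4: prey: 0+0-0=0; pred: 25+0-5=20
Step 5: prey: 0+0-0=0; pred: 20+0-4=16
Step 6: prey: 0+0-0=0; pred: 16+0-3=13
Step 7: prey: 0+0-0=0; pred: 13+0-2=11
Step 8: prey: 0+0-0=0; pred: 11+0-2=9

Answer: 0 9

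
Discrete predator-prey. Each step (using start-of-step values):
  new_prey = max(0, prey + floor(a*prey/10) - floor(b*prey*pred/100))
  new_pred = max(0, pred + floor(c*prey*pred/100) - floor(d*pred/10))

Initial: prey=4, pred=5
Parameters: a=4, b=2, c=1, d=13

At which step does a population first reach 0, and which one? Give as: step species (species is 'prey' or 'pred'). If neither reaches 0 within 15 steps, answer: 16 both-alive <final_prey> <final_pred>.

Step 1: prey: 4+1-0=5; pred: 5+0-6=0
First extinction: pred at step 1

Answer: 1 pred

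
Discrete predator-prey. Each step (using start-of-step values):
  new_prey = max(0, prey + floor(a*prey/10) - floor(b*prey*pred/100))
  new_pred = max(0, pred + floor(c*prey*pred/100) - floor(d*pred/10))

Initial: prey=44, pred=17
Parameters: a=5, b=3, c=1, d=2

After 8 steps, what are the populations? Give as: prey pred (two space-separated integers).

Step 1: prey: 44+22-22=44; pred: 17+7-3=21
Step 2: prey: 44+22-27=39; pred: 21+9-4=26
Step 3: prey: 39+19-30=28; pred: 26+10-5=31
Step 4: prey: 28+14-26=16; pred: 31+8-6=33
Step 5: prey: 16+8-15=9; pred: 33+5-6=32
Step 6: prey: 9+4-8=5; pred: 32+2-6=28
Step 7: prey: 5+2-4=3; pred: 28+1-5=24
Step 8: prey: 3+1-2=2; pred: 24+0-4=20

Answer: 2 20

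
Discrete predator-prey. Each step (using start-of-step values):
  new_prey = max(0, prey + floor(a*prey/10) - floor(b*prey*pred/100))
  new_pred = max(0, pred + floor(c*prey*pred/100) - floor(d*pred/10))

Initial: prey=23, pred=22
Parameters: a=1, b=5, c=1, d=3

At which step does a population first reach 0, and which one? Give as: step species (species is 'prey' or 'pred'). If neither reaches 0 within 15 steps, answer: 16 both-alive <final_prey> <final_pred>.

Step 1: prey: 23+2-25=0; pred: 22+5-6=21
First extinction: prey at step 1

Answer: 1 prey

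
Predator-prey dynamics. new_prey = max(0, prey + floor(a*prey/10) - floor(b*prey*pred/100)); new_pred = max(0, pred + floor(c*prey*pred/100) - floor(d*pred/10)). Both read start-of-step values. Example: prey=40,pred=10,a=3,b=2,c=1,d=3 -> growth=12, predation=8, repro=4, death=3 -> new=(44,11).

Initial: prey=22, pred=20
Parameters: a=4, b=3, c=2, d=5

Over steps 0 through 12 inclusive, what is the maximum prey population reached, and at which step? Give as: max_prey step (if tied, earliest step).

Step 1: prey: 22+8-13=17; pred: 20+8-10=18
Step 2: prey: 17+6-9=14; pred: 18+6-9=15
Step 3: prey: 14+5-6=13; pred: 15+4-7=12
Step 4: prey: 13+5-4=14; pred: 12+3-6=9
Step 5: prey: 14+5-3=16; pred: 9+2-4=7
Step 6: prey: 16+6-3=19; pred: 7+2-3=6
Step 7: prey: 19+7-3=23; pred: 6+2-3=5
Step 8: prey: 23+9-3=29; pred: 5+2-2=5
Step 9: prey: 29+11-4=36; pred: 5+2-2=5
Step 10: prey: 36+14-5=45; pred: 5+3-2=6
Step 11: prey: 45+18-8=55; pred: 6+5-3=8
Step 12: prey: 55+22-13=64; pred: 8+8-4=12
Max prey = 64 at step 12

Answer: 64 12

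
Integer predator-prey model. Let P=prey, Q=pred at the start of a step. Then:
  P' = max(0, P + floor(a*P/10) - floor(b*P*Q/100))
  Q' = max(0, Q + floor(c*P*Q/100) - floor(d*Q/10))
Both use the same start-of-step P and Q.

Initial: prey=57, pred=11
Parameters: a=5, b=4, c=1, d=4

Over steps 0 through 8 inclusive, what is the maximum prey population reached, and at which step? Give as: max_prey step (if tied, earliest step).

Step 1: prey: 57+28-25=60; pred: 11+6-4=13
Step 2: prey: 60+30-31=59; pred: 13+7-5=15
Step 3: prey: 59+29-35=53; pred: 15+8-6=17
Step 4: prey: 53+26-36=43; pred: 17+9-6=20
Step 5: prey: 43+21-34=30; pred: 20+8-8=20
Step 6: prey: 30+15-24=21; pred: 20+6-8=18
Step 7: prey: 21+10-15=16; pred: 18+3-7=14
Step 8: prey: 16+8-8=16; pred: 14+2-5=11
Max prey = 60 at step 1

Answer: 60 1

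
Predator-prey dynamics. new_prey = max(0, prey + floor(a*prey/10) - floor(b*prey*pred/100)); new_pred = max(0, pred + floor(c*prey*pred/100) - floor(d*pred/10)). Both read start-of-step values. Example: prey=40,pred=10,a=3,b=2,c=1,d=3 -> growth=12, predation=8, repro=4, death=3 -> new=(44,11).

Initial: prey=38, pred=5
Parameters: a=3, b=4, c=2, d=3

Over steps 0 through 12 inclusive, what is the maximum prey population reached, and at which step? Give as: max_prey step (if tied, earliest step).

Answer: 43 2

Derivation:
Step 1: prey: 38+11-7=42; pred: 5+3-1=7
Step 2: prey: 42+12-11=43; pred: 7+5-2=10
Step 3: prey: 43+12-17=38; pred: 10+8-3=15
Step 4: prey: 38+11-22=27; pred: 15+11-4=22
Step 5: prey: 27+8-23=12; pred: 22+11-6=27
Step 6: prey: 12+3-12=3; pred: 27+6-8=25
Step 7: prey: 3+0-3=0; pred: 25+1-7=19
Step 8: prey: 0+0-0=0; pred: 19+0-5=14
Step 9: prey: 0+0-0=0; pred: 14+0-4=10
Step 10: prey: 0+0-0=0; pred: 10+0-3=7
Step 11: prey: 0+0-0=0; pred: 7+0-2=5
Step 12: prey: 0+0-0=0; pred: 5+0-1=4
Max prey = 43 at step 2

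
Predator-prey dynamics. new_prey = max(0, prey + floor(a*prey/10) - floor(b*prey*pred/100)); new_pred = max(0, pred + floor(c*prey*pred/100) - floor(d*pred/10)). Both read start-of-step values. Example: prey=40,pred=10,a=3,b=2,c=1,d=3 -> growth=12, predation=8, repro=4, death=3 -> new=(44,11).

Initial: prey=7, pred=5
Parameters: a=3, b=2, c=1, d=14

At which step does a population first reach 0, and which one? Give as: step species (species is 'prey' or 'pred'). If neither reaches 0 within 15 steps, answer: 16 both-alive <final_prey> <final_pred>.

Step 1: prey: 7+2-0=9; pred: 5+0-7=0
First extinction: pred at step 1

Answer: 1 pred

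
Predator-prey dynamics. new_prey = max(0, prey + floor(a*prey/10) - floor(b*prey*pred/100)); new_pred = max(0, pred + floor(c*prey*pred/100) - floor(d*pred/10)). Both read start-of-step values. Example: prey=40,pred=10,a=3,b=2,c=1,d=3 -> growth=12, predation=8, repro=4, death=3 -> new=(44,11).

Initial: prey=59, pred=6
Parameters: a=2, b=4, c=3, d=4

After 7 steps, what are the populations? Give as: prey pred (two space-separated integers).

Answer: 0 8

Derivation:
Step 1: prey: 59+11-14=56; pred: 6+10-2=14
Step 2: prey: 56+11-31=36; pred: 14+23-5=32
Step 3: prey: 36+7-46=0; pred: 32+34-12=54
Step 4: prey: 0+0-0=0; pred: 54+0-21=33
Step 5: prey: 0+0-0=0; pred: 33+0-13=20
Step 6: prey: 0+0-0=0; pred: 20+0-8=12
Step 7: prey: 0+0-0=0; pred: 12+0-4=8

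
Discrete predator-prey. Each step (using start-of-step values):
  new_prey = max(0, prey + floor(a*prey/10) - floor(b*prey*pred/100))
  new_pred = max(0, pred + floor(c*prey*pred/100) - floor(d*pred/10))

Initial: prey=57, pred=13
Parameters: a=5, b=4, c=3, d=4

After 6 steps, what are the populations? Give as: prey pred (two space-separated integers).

Answer: 0 17

Derivation:
Step 1: prey: 57+28-29=56; pred: 13+22-5=30
Step 2: prey: 56+28-67=17; pred: 30+50-12=68
Step 3: prey: 17+8-46=0; pred: 68+34-27=75
Step 4: prey: 0+0-0=0; pred: 75+0-30=45
Step 5: prey: 0+0-0=0; pred: 45+0-18=27
Step 6: prey: 0+0-0=0; pred: 27+0-10=17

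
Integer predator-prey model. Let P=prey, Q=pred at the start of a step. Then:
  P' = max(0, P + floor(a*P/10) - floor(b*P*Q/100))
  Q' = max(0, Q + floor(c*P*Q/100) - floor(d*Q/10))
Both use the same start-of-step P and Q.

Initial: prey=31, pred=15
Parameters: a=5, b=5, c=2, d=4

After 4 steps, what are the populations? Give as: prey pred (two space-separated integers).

Answer: 6 13

Derivation:
Step 1: prey: 31+15-23=23; pred: 15+9-6=18
Step 2: prey: 23+11-20=14; pred: 18+8-7=19
Step 3: prey: 14+7-13=8; pred: 19+5-7=17
Step 4: prey: 8+4-6=6; pred: 17+2-6=13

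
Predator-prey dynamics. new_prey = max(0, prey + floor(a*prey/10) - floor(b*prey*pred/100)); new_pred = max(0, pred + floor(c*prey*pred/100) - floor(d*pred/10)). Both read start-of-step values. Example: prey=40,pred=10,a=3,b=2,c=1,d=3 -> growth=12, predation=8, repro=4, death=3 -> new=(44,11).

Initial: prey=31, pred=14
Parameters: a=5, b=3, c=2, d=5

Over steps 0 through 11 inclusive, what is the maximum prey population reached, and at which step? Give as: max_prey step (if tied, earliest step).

Answer: 35 2

Derivation:
Step 1: prey: 31+15-13=33; pred: 14+8-7=15
Step 2: prey: 33+16-14=35; pred: 15+9-7=17
Step 3: prey: 35+17-17=35; pred: 17+11-8=20
Step 4: prey: 35+17-21=31; pred: 20+14-10=24
Step 5: prey: 31+15-22=24; pred: 24+14-12=26
Step 6: prey: 24+12-18=18; pred: 26+12-13=25
Step 7: prey: 18+9-13=14; pred: 25+9-12=22
Step 8: prey: 14+7-9=12; pred: 22+6-11=17
Step 9: prey: 12+6-6=12; pred: 17+4-8=13
Step 10: prey: 12+6-4=14; pred: 13+3-6=10
Step 11: prey: 14+7-4=17; pred: 10+2-5=7
Max prey = 35 at step 2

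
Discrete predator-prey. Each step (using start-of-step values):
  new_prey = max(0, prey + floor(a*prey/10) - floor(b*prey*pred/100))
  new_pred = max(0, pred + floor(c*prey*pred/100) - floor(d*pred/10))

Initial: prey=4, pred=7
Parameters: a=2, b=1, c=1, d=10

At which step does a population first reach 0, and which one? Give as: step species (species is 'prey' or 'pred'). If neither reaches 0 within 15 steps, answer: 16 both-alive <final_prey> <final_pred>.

Step 1: prey: 4+0-0=4; pred: 7+0-7=0
First extinction: pred at step 1

Answer: 1 pred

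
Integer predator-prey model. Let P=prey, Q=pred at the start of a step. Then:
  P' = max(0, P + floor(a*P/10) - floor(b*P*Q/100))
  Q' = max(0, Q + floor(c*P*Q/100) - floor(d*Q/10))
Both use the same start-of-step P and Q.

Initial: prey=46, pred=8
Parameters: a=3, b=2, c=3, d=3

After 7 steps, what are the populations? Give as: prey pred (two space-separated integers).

Answer: 0 45

Derivation:
Step 1: prey: 46+13-7=52; pred: 8+11-2=17
Step 2: prey: 52+15-17=50; pred: 17+26-5=38
Step 3: prey: 50+15-38=27; pred: 38+57-11=84
Step 4: prey: 27+8-45=0; pred: 84+68-25=127
Step 5: prey: 0+0-0=0; pred: 127+0-38=89
Step 6: prey: 0+0-0=0; pred: 89+0-26=63
Step 7: prey: 0+0-0=0; pred: 63+0-18=45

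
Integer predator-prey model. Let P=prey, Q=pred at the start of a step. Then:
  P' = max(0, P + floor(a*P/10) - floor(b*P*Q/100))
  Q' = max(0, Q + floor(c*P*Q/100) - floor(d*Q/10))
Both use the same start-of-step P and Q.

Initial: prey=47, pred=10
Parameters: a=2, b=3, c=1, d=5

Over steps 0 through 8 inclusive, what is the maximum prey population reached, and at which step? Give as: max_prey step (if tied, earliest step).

Answer: 49 8

Derivation:
Step 1: prey: 47+9-14=42; pred: 10+4-5=9
Step 2: prey: 42+8-11=39; pred: 9+3-4=8
Step 3: prey: 39+7-9=37; pred: 8+3-4=7
Step 4: prey: 37+7-7=37; pred: 7+2-3=6
Step 5: prey: 37+7-6=38; pred: 6+2-3=5
Step 6: prey: 38+7-5=40; pred: 5+1-2=4
Step 7: prey: 40+8-4=44; pred: 4+1-2=3
Step 8: prey: 44+8-3=49; pred: 3+1-1=3
Max prey = 49 at step 8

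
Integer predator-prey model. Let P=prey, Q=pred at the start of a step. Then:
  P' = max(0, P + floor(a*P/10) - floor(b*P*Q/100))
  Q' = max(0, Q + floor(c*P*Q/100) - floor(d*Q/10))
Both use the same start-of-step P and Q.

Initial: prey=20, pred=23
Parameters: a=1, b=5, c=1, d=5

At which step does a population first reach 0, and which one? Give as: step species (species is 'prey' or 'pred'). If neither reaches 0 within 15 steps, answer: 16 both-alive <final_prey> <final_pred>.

Answer: 1 prey

Derivation:
Step 1: prey: 20+2-23=0; pred: 23+4-11=16
First extinction: prey at step 1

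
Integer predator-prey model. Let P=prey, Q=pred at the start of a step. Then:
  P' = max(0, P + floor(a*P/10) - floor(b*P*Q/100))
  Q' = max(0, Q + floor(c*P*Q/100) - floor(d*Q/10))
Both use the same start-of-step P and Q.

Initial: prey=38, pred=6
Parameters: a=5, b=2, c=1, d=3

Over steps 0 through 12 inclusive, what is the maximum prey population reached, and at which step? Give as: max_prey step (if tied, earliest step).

Step 1: prey: 38+19-4=53; pred: 6+2-1=7
Step 2: prey: 53+26-7=72; pred: 7+3-2=8
Step 3: prey: 72+36-11=97; pred: 8+5-2=11
Step 4: prey: 97+48-21=124; pred: 11+10-3=18
Step 5: prey: 124+62-44=142; pred: 18+22-5=35
Step 6: prey: 142+71-99=114; pred: 35+49-10=74
Step 7: prey: 114+57-168=3; pred: 74+84-22=136
Step 8: prey: 3+1-8=0; pred: 136+4-40=100
Step 9: prey: 0+0-0=0; pred: 100+0-30=70
Step 10: prey: 0+0-0=0; pred: 70+0-21=49
Step 11: prey: 0+0-0=0; pred: 49+0-14=35
Step 12: prey: 0+0-0=0; pred: 35+0-10=25
Max prey = 142 at step 5

Answer: 142 5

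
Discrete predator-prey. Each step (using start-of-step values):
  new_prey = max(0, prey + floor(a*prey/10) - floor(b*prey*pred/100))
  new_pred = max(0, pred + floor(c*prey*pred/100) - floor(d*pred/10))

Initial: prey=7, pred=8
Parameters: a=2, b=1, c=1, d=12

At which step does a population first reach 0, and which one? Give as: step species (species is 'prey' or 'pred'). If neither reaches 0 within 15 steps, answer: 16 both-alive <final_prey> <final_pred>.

Step 1: prey: 7+1-0=8; pred: 8+0-9=0
First extinction: pred at step 1

Answer: 1 pred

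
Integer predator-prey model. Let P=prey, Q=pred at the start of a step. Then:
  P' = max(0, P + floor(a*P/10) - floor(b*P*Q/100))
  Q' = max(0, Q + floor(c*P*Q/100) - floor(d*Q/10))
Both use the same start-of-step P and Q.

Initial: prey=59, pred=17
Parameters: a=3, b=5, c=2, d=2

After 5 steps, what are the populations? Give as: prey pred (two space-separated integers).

Step 1: prey: 59+17-50=26; pred: 17+20-3=34
Step 2: prey: 26+7-44=0; pred: 34+17-6=45
Step 3: prey: 0+0-0=0; pred: 45+0-9=36
Step 4: prey: 0+0-0=0; pred: 36+0-7=29
Step 5: prey: 0+0-0=0; pred: 29+0-5=24

Answer: 0 24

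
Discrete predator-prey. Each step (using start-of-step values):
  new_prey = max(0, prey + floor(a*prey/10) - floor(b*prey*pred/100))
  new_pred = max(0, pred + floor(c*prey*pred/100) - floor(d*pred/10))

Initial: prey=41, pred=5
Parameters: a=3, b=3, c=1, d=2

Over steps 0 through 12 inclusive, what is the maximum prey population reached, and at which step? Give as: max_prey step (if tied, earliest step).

Answer: 59 4

Derivation:
Step 1: prey: 41+12-6=47; pred: 5+2-1=6
Step 2: prey: 47+14-8=53; pred: 6+2-1=7
Step 3: prey: 53+15-11=57; pred: 7+3-1=9
Step 4: prey: 57+17-15=59; pred: 9+5-1=13
Step 5: prey: 59+17-23=53; pred: 13+7-2=18
Step 6: prey: 53+15-28=40; pred: 18+9-3=24
Step 7: prey: 40+12-28=24; pred: 24+9-4=29
Step 8: prey: 24+7-20=11; pred: 29+6-5=30
Step 9: prey: 11+3-9=5; pred: 30+3-6=27
Step 10: prey: 5+1-4=2; pred: 27+1-5=23
Step 11: prey: 2+0-1=1; pred: 23+0-4=19
Step 12: prey: 1+0-0=1; pred: 19+0-3=16
Max prey = 59 at step 4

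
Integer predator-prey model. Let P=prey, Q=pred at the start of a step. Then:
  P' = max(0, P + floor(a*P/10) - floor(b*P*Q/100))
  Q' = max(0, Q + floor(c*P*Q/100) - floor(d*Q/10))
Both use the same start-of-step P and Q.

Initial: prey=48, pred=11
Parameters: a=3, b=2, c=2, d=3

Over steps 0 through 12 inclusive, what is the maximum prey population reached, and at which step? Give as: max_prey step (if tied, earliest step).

Answer: 52 1

Derivation:
Step 1: prey: 48+14-10=52; pred: 11+10-3=18
Step 2: prey: 52+15-18=49; pred: 18+18-5=31
Step 3: prey: 49+14-30=33; pred: 31+30-9=52
Step 4: prey: 33+9-34=8; pred: 52+34-15=71
Step 5: prey: 8+2-11=0; pred: 71+11-21=61
Step 6: prey: 0+0-0=0; pred: 61+0-18=43
Step 7: prey: 0+0-0=0; pred: 43+0-12=31
Step 8: prey: 0+0-0=0; pred: 31+0-9=22
Step 9: prey: 0+0-0=0; pred: 22+0-6=16
Step 10: prey: 0+0-0=0; pred: 16+0-4=12
Step 11: prey: 0+0-0=0; pred: 12+0-3=9
Step 12: prey: 0+0-0=0; pred: 9+0-2=7
Max prey = 52 at step 1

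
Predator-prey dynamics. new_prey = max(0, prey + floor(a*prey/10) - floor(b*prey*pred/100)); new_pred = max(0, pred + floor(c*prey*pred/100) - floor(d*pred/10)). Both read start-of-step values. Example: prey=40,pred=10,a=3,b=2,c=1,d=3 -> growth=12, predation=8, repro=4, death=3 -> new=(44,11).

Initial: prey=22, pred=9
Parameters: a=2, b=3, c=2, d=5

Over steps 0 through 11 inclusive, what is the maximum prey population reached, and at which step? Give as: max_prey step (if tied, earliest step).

Answer: 29 11

Derivation:
Step 1: prey: 22+4-5=21; pred: 9+3-4=8
Step 2: prey: 21+4-5=20; pred: 8+3-4=7
Step 3: prey: 20+4-4=20; pred: 7+2-3=6
Step 4: prey: 20+4-3=21; pred: 6+2-3=5
Step 5: prey: 21+4-3=22; pred: 5+2-2=5
Step 6: prey: 22+4-3=23; pred: 5+2-2=5
Step 7: prey: 23+4-3=24; pred: 5+2-2=5
Step 8: prey: 24+4-3=25; pred: 5+2-2=5
Step 9: prey: 25+5-3=27; pred: 5+2-2=5
Step 10: prey: 27+5-4=28; pred: 5+2-2=5
Step 11: prey: 28+5-4=29; pred: 5+2-2=5
Max prey = 29 at step 11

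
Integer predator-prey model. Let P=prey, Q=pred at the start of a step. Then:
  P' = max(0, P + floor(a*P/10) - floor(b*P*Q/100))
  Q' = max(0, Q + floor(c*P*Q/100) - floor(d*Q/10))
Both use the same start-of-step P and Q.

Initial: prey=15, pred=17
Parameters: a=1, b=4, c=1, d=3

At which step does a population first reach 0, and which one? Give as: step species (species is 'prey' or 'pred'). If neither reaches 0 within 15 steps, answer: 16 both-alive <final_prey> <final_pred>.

Step 1: prey: 15+1-10=6; pred: 17+2-5=14
Step 2: prey: 6+0-3=3; pred: 14+0-4=10
Step 3: prey: 3+0-1=2; pred: 10+0-3=7
Step 4: prey: 2+0-0=2; pred: 7+0-2=5
Step 5: prey: 2+0-0=2; pred: 5+0-1=4
Step 6: prey: 2+0-0=2; pred: 4+0-1=3
Step 7: prey: 2+0-0=2; pred: 3+0-0=3
Steps 8-15: state stable at prey=2, pred=3 (no change)
No extinction within 15 steps

Answer: 16 both-alive 2 3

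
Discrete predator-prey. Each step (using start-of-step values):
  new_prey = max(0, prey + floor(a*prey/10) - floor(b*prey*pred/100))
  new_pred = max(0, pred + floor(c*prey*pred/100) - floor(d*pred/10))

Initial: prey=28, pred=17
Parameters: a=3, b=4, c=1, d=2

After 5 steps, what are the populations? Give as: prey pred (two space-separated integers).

Step 1: prey: 28+8-19=17; pred: 17+4-3=18
Step 2: prey: 17+5-12=10; pred: 18+3-3=18
Step 3: prey: 10+3-7=6; pred: 18+1-3=16
Step 4: prey: 6+1-3=4; pred: 16+0-3=13
Step 5: prey: 4+1-2=3; pred: 13+0-2=11

Answer: 3 11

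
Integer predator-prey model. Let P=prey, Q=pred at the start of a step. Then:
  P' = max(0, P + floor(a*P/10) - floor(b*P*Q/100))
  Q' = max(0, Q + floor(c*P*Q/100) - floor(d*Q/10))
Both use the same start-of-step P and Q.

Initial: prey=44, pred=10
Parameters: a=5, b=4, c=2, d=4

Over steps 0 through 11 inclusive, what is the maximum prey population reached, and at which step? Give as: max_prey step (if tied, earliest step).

Step 1: prey: 44+22-17=49; pred: 10+8-4=14
Step 2: prey: 49+24-27=46; pred: 14+13-5=22
Step 3: prey: 46+23-40=29; pred: 22+20-8=34
Step 4: prey: 29+14-39=4; pred: 34+19-13=40
Step 5: prey: 4+2-6=0; pred: 40+3-16=27
Step 6: prey: 0+0-0=0; pred: 27+0-10=17
Step 7: prey: 0+0-0=0; pred: 17+0-6=11
Step 8: prey: 0+0-0=0; pred: 11+0-4=7
Step 9: prey: 0+0-0=0; pred: 7+0-2=5
Step 10: prey: 0+0-0=0; pred: 5+0-2=3
Step 11: prey: 0+0-0=0; pred: 3+0-1=2
Max prey = 49 at step 1

Answer: 49 1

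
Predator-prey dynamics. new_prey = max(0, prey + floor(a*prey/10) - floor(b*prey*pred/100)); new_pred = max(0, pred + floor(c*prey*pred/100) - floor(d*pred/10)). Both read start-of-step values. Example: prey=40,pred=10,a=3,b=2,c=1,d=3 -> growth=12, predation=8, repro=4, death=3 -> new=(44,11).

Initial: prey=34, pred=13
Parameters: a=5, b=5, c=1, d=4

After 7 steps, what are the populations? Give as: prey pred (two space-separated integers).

Step 1: prey: 34+17-22=29; pred: 13+4-5=12
Step 2: prey: 29+14-17=26; pred: 12+3-4=11
Step 3: prey: 26+13-14=25; pred: 11+2-4=9
Step 4: prey: 25+12-11=26; pred: 9+2-3=8
Step 5: prey: 26+13-10=29; pred: 8+2-3=7
Step 6: prey: 29+14-10=33; pred: 7+2-2=7
Step 7: prey: 33+16-11=38; pred: 7+2-2=7

Answer: 38 7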